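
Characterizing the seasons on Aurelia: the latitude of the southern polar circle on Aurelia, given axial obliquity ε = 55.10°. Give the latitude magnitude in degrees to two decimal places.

The polar circle is the lowest latitude that experiences at least one full rotation of continuous darkness at the northern-summer solstice; it lies at |ϕ| = 90° − ε = 90° − 55.10° = 34.90°.

34.90°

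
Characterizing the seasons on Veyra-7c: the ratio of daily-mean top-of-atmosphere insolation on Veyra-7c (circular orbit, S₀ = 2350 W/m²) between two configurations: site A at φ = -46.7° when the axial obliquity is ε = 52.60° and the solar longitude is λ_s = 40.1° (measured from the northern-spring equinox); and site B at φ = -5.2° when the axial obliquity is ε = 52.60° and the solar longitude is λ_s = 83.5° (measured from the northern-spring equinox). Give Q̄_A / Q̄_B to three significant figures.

Q̄_A / Q̄_B ≈ 0.251

— Configuration A (φ=-46.7°):
Solar declination: sin δ = sin ε · sin λ_s = sin 52.60° × sin 40.1° = 0.51170, so δ = +30.777°.
cos H₀ = −tan(-46.7°) tan(+30.777°) = 0.6320, H₀ = 0.8866 rad.
Bracket: H₀ sin φ sin δ + cos φ cos δ sin H₀ = 0.8866×-0.72777×0.51170 + 0.68582×0.85916×0.77496 = -0.330170 + 0.456629 = 0.126459.
Q̄ = (S₀/π) × [bracket] = (2350/π) × 0.126459 = 94.595 W/m².
— Configuration B (φ=-5.2°):
Solar declination: sin δ = sin ε · sin λ_s = sin 52.60° × sin 83.5° = 0.78931, so δ = +52.121°.
cos H₀ = −tan(-5.2°) tan(+52.121°) = 0.1170, H₀ = 1.4535 rad.
Bracket: H₀ sin φ sin δ + cos φ cos δ sin H₀ = 1.4535×-0.09063×0.78931 + 0.99588×0.61400×0.99313 = -0.103976 + 0.607270 = 0.503294.
Q̄ = (S₀/π) × [bracket] = (2350/π) × 0.503294 = 376.48 W/m².
Ratio Q̄_A / Q̄_B = 94.595 / 376.48 = 0.2513.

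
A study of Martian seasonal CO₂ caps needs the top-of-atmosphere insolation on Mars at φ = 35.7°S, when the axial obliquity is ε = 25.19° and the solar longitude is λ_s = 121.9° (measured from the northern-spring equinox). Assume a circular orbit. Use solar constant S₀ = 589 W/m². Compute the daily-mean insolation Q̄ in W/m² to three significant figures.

Solar declination: sin δ = sin ε · sin λ_s = sin 25.19° × sin 121.9° = 0.36134, so δ = +21.183°.
cos H₀ = −tan(-35.7°) tan(+21.183°) = 0.2785, H₀ = 1.2886 rad.
Bracket: H₀ sin φ sin δ + cos φ cos δ sin H₀ = 1.2886×-0.58354×0.36134 + 0.81208×0.93243×0.96045 = -0.271709 + 0.727260 = 0.455551.
Q̄ = (S₀/π) × [bracket] = (589/π) × 0.455551 = 85.41 W/m².

Q̄ ≈ 85.4 W/m²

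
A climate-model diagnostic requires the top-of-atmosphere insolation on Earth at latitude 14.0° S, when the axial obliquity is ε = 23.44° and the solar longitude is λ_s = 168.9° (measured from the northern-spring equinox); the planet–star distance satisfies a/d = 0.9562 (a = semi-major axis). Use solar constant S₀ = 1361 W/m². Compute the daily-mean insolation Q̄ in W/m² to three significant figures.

Q̄ ≈ 372 W/m²

Solar declination: sin δ = sin ε · sin λ_s = sin 23.44° × sin 168.9° = 0.07658, so δ = +4.392°.
cos H₀ = −tan(-14.0°) tan(+4.392°) = 0.0192, H₀ = 1.5516 rad.
Bracket: H₀ sin φ sin δ + cos φ cos δ sin H₀ = 1.5516×-0.24192×0.07658 + 0.97030×0.99706×0.99982 = -0.028745 + 0.967273 = 0.938528.
Inverse-square distance factor (a/d)² = 0.9562² = 0.914318.
Q̄ = (S₀/π) × 0.914318 × [bracket] = (1361/π) × 0.914318 × 0.938528 = 371.8 W/m².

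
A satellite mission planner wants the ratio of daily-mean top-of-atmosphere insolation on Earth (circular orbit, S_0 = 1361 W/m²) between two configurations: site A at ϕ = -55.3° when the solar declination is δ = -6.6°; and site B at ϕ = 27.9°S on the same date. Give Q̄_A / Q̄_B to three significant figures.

— Configuration A (ϕ=-55.3°):
cos h₀ = −tan(-55.3°) tan(-6.600°) = -0.1671, h₀ = 1.7387 rad.
Bracket: h₀ sin ϕ sin δ + cos ϕ cos δ sin h₀ = 1.7387×-0.82214×-0.11494 + 0.56928×0.99337×0.98594 = 0.164302 + 0.557555 = 0.721857.
Q̄ = (S_0/π) × [bracket] = (1361/π) × 0.721857 = 312.72 W/m².
— Configuration B (ϕ=-27.9°):
cos h₀ = −tan(-27.9°) tan(-6.600°) = -0.0613, h₀ = 1.6321 rad.
Bracket: h₀ sin ϕ sin δ + cos ϕ cos δ sin h₀ = 1.6321×-0.46793×-0.11494 + 0.88377×0.99337×0.99812 = 0.087781 + 0.876260 = 0.964041.
Q̄ = (S_0/π) × [bracket] = (1361/π) × 0.964041 = 417.64 W/m².
Ratio Q̄_A / Q̄_B = 312.72 / 417.64 = 0.7488.

Q̄_A / Q̄_B ≈ 0.749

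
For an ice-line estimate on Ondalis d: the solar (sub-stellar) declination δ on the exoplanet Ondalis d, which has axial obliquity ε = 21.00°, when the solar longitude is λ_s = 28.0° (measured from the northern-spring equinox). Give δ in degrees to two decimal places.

sin δ = sin ε · sin λ_s = sin 21.00° × sin 28.0° = 0.168244.
δ = arcsin(0.168244) = +9.69°.

δ = +9.69°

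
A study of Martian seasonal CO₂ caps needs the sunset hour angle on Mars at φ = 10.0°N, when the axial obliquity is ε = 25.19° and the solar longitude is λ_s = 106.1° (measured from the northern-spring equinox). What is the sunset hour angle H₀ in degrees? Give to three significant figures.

H₀ = 94.5°

Solar declination: sin δ = sin ε · sin λ_s = sin 25.19° × sin 106.1° = 0.40893, so δ = +24.138°.
cos H₀ = −tan φ · tan δ = −tan(+10.0°) × tan(+24.138°) = -0.0790, so H₀ = 1.6499 rad = 94.53°.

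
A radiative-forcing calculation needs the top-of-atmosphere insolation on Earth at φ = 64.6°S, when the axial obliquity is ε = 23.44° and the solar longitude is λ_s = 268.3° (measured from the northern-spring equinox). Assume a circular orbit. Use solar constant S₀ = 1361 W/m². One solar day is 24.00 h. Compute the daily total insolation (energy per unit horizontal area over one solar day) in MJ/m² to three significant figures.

42.6 MJ/m²

Solar declination: sin δ = sin ε · sin λ_s = sin 23.44° × sin 268.3° = -0.39761, so δ = -23.429°.
cos H₀ = −tan(-64.6°) tan(-23.429°) = -0.9126, H₀ = 2.7204 rad.
Bracket: H₀ sin φ sin δ + cos φ cos δ sin H₀ = 2.7204×-0.90334×-0.39761 + 0.42894×0.91755×0.40882 = 0.977105 + 0.160901 = 1.138006.
Q̄ = (S₀/π) × [bracket] = (1361/π) × 1.138006 = 493.01 W/m².
Daily total = Q̄ × 24.00 h × 3600 s/h = 493.01 × 24.00 × 3600 / 10⁶ = 42.60 MJ/m².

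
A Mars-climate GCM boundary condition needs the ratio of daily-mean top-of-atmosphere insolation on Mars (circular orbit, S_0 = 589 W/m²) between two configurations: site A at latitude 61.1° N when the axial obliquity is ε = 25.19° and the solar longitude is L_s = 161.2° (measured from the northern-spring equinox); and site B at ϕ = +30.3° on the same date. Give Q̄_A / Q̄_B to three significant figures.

Q̄_A / Q̄_B ≈ 0.706

— Configuration A (ϕ=+61.1°):
Solar declination: sin δ = sin ε · sin L_s = sin 25.19° × sin 161.2° = 0.13716, so δ = +7.884°.
cos h₀ = −tan(+61.1°) tan(+7.884°) = -0.2508, h₀ = 1.8243 rad.
Bracket: h₀ sin ϕ sin δ + cos ϕ cos δ sin h₀ = 1.8243×0.87546×0.13716 + 0.48328×0.99055×0.96803 = 0.219058 + 0.463409 = 0.682467.
Q̄ = (S_0/π) × [bracket] = (589/π) × 0.682467 = 127.95 W/m².
— Configuration B (ϕ=+30.3°):
cos h₀ = −tan(+30.3°) tan(+7.884°) = -0.0809, h₀ = 1.6518 rad.
Bracket: h₀ sin ϕ sin δ + cos ϕ cos δ sin h₀ = 1.6518×0.50453×0.13716 + 0.86340×0.99055×0.99672 = 0.114307 + 0.852436 = 0.966743.
Q̄ = (S_0/π) × [bracket] = (589/π) × 0.966743 = 181.25 W/m².
Ratio Q̄_A / Q̄_B = 127.95 / 181.25 = 0.7059.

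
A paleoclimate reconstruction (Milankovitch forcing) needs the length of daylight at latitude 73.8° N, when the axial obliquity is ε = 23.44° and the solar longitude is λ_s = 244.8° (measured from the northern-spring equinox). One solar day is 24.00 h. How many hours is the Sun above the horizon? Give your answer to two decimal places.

Solar declination: sin δ = sin ε · sin λ_s = sin 23.44° × sin 244.8° = -0.35993, so δ = -21.096°.
cos H₀ = −tan φ · tan δ = 1.3279 ≥ 1, so the Sun never rises (polar night) and H₀ = 0.
Daylight = 2H₀/(2π) × 24.00 h = (0.0000/π) × 24.00 = 0.00 h.

0.00 h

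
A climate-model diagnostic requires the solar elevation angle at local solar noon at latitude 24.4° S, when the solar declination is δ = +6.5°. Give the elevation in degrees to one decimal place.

At local noon the hour angle is zero, so the zenith angle equals |φ − δ| = |-24.4° − (+6.500°)| = 30.900°.
Elevation = 90° − 30.900° = 59.1°.

59.1°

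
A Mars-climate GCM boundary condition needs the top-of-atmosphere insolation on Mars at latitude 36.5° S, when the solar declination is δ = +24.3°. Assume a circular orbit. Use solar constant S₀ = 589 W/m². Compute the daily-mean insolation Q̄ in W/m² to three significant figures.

Q̄ ≈ 73.0 W/m²

cos H₀ = −tan(-36.5°) tan(+24.300°) = 0.3341, H₀ = 1.2301 rad.
Bracket: H₀ sin φ sin δ + cos φ cos δ sin H₀ = 1.2301×-0.59482×0.41151 + 0.80386×0.91140×0.94254 = -0.301097 + 0.690541 = 0.389444.
Q̄ = (S₀/π) × [bracket] = (589/π) × 0.389444 = 73.01 W/m².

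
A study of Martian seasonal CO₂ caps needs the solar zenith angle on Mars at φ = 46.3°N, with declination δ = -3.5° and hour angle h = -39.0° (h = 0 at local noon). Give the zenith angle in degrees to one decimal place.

θ_z = 60.5°

cos θ_z = sin φ sin δ + cos φ cos δ cos h = -0.044136 + 0.535915 = 0.491779.
θ_z = arccos(0.491779) = 60.5°.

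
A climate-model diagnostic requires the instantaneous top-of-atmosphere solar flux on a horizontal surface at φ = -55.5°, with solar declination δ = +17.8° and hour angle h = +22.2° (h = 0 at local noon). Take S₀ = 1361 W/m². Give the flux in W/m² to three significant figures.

cos θ_z = sin φ sin δ + cos φ cos δ cos h = -0.251932 + 0.499315 = 0.247383.
Flux = S₀ · cos θ_z = 1361 × 0.247383 = 336.7 W/m².

337 W/m²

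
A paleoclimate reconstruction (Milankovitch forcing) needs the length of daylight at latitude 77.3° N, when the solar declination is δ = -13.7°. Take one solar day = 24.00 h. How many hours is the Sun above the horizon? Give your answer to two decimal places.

cos h₀ = −tan ϕ · tan δ = 1.0817 ≥ 1, so the Sun never rises (polar night) and h₀ = 0.
Daylight = 2h₀/(2π) × 24.00 h = (0.0000/π) × 24.00 = 0.00 h.

0.00 h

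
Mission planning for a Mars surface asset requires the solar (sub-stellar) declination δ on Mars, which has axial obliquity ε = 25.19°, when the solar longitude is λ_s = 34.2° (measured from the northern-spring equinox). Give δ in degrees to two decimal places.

sin δ = sin ε · sin λ_s = sin 25.19° × sin 34.2° = 0.239235.
δ = arcsin(0.239235) = +13.84°.

δ = +13.84°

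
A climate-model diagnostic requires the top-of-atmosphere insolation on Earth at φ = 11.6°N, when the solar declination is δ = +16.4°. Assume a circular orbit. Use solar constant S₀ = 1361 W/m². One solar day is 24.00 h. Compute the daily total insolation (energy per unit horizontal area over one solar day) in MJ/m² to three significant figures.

cos H₀ = −tan(+11.6°) tan(+16.400°) = -0.0604, H₀ = 1.6312 rad.
Bracket: H₀ sin φ sin δ + cos φ cos δ sin H₀ = 1.6312×0.20108×0.28234 + 0.97958×0.95931×0.99817 = 0.092608 + 0.938001 = 1.030609.
Q̄ = (S₀/π) × [bracket] = (1361/π) × 1.030609 = 446.48 W/m².
Daily total = Q̄ × 24.00 h × 3600 s/h = 446.48 × 24.00 × 3600 / 10⁶ = 38.58 MJ/m².

38.6 MJ/m²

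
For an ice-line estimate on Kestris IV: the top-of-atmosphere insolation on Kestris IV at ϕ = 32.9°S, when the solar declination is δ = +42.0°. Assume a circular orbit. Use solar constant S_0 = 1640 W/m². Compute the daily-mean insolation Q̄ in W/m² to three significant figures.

cos h₀ = −tan(-32.9°) tan(+42.000°) = 0.5825, h₀ = 0.9490 rad.
Bracket: h₀ sin ϕ sin δ + cos ϕ cos δ sin h₀ = 0.9490×-0.54317×0.66913 + 0.83962×0.74314×0.81283 = -0.344915 + 0.507170 = 0.162255.
Q̄ = (S_0/π) × [bracket] = (1640/π) × 0.162255 = 84.70 W/m².

Q̄ ≈ 84.7 W/m²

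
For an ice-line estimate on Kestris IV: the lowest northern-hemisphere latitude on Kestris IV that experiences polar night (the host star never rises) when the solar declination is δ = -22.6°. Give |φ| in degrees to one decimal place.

Polar night requires cos H₀ = −tan φ tan δ ≥ 1, i.e. tan φ tan δ ≤ −1.
The boundary is |tan φ| · |tan δ| = 1, so |φ| = 90° − |δ| = 90° − 22.6° = 67.4° in the northern hemisphere.

|φ| = 67.4°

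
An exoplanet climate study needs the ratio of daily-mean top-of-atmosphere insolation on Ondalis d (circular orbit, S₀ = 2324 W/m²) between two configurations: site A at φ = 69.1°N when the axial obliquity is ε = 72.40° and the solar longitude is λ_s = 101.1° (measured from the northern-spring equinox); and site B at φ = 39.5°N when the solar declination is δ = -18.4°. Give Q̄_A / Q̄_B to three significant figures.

— Configuration A (φ=+69.1°):
Solar declination: sin δ = sin ε · sin λ_s = sin 72.40° × sin 101.1° = 0.93536, so δ = +69.286°.
cos H₀ = −tan(+69.1°) tan(+69.286°) = -6.9253 ≤ −1 ⇒ polar day, H₀ = π.
Bracket: H₀ sin φ sin δ + cos φ cos δ sin H₀ = 3.1416×0.93420×0.93536 + 0.35674×0.35370×0.00000 = 2.745172 + 0.000000 = 2.745172.
Q̄ = (S₀/π) × [bracket] = (2324/π) × 2.745172 = 2030.7 W/m².
— Configuration B (φ=+39.5°):
cos H₀ = −tan(+39.5°) tan(-18.400°) = 0.2742, H₀ = 1.2930 rad.
Bracket: H₀ sin φ sin δ + cos φ cos δ sin H₀ = 1.2930×0.63608×-0.31565 + 0.77162×0.94888×0.96167 = -0.259607 + 0.704111 = 0.444504.
Q̄ = (S₀/π) × [bracket] = (2324/π) × 0.444504 = 328.82 W/m².
Ratio Q̄_A / Q̄_B = 2030.7 / 328.82 = 6.176.

Q̄_A / Q̄_B ≈ 6.18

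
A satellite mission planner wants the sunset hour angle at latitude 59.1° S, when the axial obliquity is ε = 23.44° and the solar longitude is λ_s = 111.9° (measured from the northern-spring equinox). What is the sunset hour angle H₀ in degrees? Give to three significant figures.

Solar declination: sin δ = sin ε · sin λ_s = sin 23.44° × sin 111.9° = 0.36908, so δ = +21.659°.
cos H₀ = −tan φ · tan δ = −tan(-59.1°) × tan(+21.659°) = 0.6635, so H₀ = 0.8453 rad = 48.43°.

H₀ = 48.4°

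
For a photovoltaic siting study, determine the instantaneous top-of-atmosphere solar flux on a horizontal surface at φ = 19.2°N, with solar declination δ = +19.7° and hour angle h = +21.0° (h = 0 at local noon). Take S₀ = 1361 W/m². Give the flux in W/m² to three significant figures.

cos θ_z = sin φ sin δ + cos φ cos δ cos h = 0.110859 + 0.830049 = 0.940908.
Flux = S₀ · cos θ_z = 1361 × 0.940908 = 1281 W/m².

1.28e+03 W/m²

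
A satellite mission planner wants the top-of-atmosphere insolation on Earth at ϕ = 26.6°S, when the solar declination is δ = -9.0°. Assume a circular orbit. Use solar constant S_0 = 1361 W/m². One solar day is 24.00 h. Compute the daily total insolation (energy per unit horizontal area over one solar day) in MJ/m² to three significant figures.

37.3 MJ/m²

cos h₀ = −tan(-26.6°) tan(-9.000°) = -0.0793, h₀ = 1.6502 rad.
Bracket: h₀ sin ϕ sin δ + cos ϕ cos δ sin h₀ = 1.6502×-0.44776×-0.15643 + 0.89415×0.98769×0.99685 = 0.115585 + 0.880361 = 0.995946.
Q̄ = (S_0/π) × [bracket] = (1361/π) × 0.995946 = 431.46 W/m².
Daily total = Q̄ × 24.00 h × 3600 s/h = 431.46 × 24.00 × 3600 / 10⁶ = 37.28 MJ/m².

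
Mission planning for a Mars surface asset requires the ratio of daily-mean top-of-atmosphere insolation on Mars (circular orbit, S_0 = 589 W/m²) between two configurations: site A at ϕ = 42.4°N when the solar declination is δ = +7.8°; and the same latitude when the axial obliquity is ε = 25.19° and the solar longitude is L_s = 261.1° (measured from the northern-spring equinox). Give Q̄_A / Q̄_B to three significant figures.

— Configuration A (ϕ=+42.4°):
cos h₀ = −tan(+42.4°) tan(+7.800°) = -0.1251, h₀ = 1.6962 rad.
Bracket: h₀ sin ϕ sin δ + cos ϕ cos δ sin h₀ = 1.6962×0.67430×0.13572 + 0.73846×0.99075×0.99215 = 0.155229 + 0.725886 = 0.881115.
Q̄ = (S_0/π) × [bracket] = (589/π) × 0.881115 = 165.20 W/m².
— Configuration B (ϕ=+42.4°):
Solar declination: sin δ = sin ε · sin L_s = sin 25.19° × sin 261.1° = -0.42050, so δ = -24.866°.
cos h₀ = −tan(+42.4°) tan(-24.866°) = 0.4232, h₀ = 1.1338 rad.
Bracket: h₀ sin ϕ sin δ + cos ϕ cos δ sin h₀ = 1.1338×0.67430×-0.42050 + 0.73846×0.90729×0.90604 = -0.321481 + 0.607044 = 0.285563.
Q̄ = (S_0/π) × [bracket] = (589/π) × 0.285563 = 53.539 W/m².
Ratio Q̄_A / Q̄_B = 165.20 / 53.539 = 3.086.

Q̄_A / Q̄_B ≈ 3.09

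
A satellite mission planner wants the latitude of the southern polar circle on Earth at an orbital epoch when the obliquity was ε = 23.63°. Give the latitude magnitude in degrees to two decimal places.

66.37°

The polar circle is the lowest latitude that experiences at least one full rotation of continuous darkness at the northern-summer solstice; it lies at |ϕ| = 90° − ε = 90° − 23.63° = 66.37°.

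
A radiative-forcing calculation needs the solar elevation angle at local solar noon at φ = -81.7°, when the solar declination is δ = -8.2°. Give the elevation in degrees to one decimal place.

16.5°

At local noon the hour angle is zero, so the zenith angle equals |φ − δ| = |-81.7° − (-8.200°)| = 73.500°.
Elevation = 90° − 73.500° = 16.5°.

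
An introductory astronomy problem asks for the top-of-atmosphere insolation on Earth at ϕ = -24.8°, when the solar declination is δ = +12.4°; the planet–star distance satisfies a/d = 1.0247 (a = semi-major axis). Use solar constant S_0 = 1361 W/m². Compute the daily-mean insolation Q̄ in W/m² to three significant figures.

Q̄ ≈ 341 W/m²

cos h₀ = −tan(-24.8°) tan(+12.400°) = 0.1016, h₀ = 1.4690 rad.
Bracket: h₀ sin ϕ sin δ + cos ϕ cos δ sin h₀ = 1.4690×-0.41945×0.21474 + 0.90778×0.97667×0.99483 = -0.132317 + 0.882018 = 0.749701.
Inverse-square distance factor (a/d)² = 1.0247² = 1.050010.
Q̄ = (S_0/π) × 1.050010 × [bracket] = (1361/π) × 1.050010 × 0.749701 = 341.0 W/m².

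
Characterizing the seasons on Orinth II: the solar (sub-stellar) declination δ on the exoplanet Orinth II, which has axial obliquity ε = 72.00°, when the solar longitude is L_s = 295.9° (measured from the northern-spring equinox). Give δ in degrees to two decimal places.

δ = -58.82°

sin δ = sin ε · sin L_s = sin 72.00° × sin 295.9° = -0.855530.
δ = arcsin(-0.855530) = -58.82°.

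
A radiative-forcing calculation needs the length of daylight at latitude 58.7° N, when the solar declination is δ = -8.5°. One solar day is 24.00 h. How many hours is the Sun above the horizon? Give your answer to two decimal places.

cos h₀ = −tan ϕ · tan δ = −tan(+58.7°) × tan(-8.500°) = 0.2458, so h₀ = 1.3224 rad = 75.77°.
Daylight = 2h₀/(2π) × 24.00 h = (1.3224/π) × 24.00 = 10.10 h.

10.10 h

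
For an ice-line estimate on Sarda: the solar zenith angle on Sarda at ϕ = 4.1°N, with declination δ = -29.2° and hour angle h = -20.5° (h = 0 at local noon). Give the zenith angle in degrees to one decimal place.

cos θ_z = sin ϕ sin δ + cos ϕ cos δ cos h = -0.034881 + 0.815549 = 0.780668.
θ_z = arccos(0.780668) = 38.7°.

θ_z = 38.7°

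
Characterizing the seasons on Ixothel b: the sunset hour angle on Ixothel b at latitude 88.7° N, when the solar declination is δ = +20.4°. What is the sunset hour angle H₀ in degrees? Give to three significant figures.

H₀ = 180°

Sunrise equation: cos H₀ = −tan φ · tan δ = -16.3880 ≤ −1, so the host star never sets (polar day) and H₀ = π.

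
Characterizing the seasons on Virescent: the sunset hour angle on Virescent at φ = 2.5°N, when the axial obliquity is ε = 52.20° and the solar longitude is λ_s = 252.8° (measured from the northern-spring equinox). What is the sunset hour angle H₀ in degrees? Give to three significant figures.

Solar declination: sin δ = sin ε · sin λ_s = sin 52.20° × sin 252.8° = -0.75482, so δ = -49.009°.
cos H₀ = −tan φ · tan δ = −tan(+2.5°) × tan(-49.009°) = 0.0502, so H₀ = 1.5205 rad = 87.12°.

H₀ = 87.1°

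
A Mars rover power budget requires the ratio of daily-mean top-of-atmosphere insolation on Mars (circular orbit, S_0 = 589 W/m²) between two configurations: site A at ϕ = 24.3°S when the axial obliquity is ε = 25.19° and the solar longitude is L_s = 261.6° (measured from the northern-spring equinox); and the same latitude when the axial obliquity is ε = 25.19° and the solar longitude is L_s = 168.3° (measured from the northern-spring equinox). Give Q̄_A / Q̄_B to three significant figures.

— Configuration A (ϕ=-24.3°):
Solar declination: sin δ = sin ε · sin L_s = sin 25.19° × sin 261.6° = -0.42106, so δ = -24.901°.
cos h₀ = −tan(-24.3°) tan(-24.901°) = -0.2096, h₀ = 1.7820 rad.
Bracket: h₀ sin ϕ sin δ + cos ϕ cos δ sin h₀ = 1.7820×-0.41151×-0.42106 + 0.91140×0.90703×0.97779 = 0.308768 + 0.808307 = 1.117075.
Q̄ = (S_0/π) × [bracket] = (589/π) × 1.117075 = 209.43 W/m².
— Configuration B (ϕ=-24.3°):
Solar declination: sin δ = sin ε · sin L_s = sin 25.19° × sin 168.3° = 0.08631, so δ = +4.951°.
cos h₀ = −tan(-24.3°) tan(+4.951°) = 0.0391, h₀ = 1.5317 rad.
Bracket: h₀ sin ϕ sin δ + cos ϕ cos δ sin h₀ = 1.5317×-0.41151×0.08631 + 0.91140×0.99627×0.99923 = -0.054402 + 0.907301 = 0.852899.
Q̄ = (S_0/π) × [bracket] = (589/π) × 0.852899 = 159.91 W/m².
Ratio Q̄_A / Q̄_B = 209.43 / 159.91 = 1.310.

Q̄_A / Q̄_B ≈ 1.31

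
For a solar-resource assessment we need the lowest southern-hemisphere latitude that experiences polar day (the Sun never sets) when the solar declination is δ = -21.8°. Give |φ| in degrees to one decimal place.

Polar day requires cos H₀ = −tan φ tan δ ≤ −1, i.e. tan φ tan δ ≥ 1.
The boundary is |tan φ| · |tan δ| = 1, so |φ| = 90° − |δ| = 90° − 21.8° = 68.2° in the southern hemisphere.

|φ| = 68.2°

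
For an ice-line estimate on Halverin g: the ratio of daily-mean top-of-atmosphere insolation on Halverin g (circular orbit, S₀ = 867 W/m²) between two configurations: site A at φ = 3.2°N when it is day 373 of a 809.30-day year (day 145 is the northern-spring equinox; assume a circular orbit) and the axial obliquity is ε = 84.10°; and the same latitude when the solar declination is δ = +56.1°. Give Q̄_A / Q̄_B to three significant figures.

— Configuration A (φ=+3.2°):
Solar longitude: λ_s = 360° × (373 − 145)/809.30 = 101.421°.
sin δ = sin 84.10° × sin 101.421° = 0.97501, so δ = +77.163°.
cos H₀ = −tan(+3.2°) tan(+77.163°) = -0.2454, H₀ = 1.8187 rad.
Bracket: H₀ sin φ sin δ + cos φ cos δ sin H₀ = 1.8187×0.05582×0.97501 + 0.99844×0.22218×0.96943 = 0.098983 + 0.215052 = 0.314035.
Q̄ = (S₀/π) × [bracket] = (867/π) × 0.314035 = 86.666 W/m².
— Configuration B (φ=+3.2°):
cos H₀ = −tan(+3.2°) tan(+56.100°) = -0.0832, H₀ = 1.6541 rad.
Bracket: H₀ sin φ sin δ + cos φ cos δ sin H₀ = 1.6541×0.05582×0.83001 + 0.99844×0.55775×0.99653 = 0.076636 + 0.554948 = 0.631584.
Q̄ = (S₀/π) × [bracket] = (867/π) × 0.631584 = 174.30 W/m².
Ratio Q̄_A / Q̄_B = 86.666 / 174.30 = 0.4972.

Q̄_A / Q̄_B ≈ 0.497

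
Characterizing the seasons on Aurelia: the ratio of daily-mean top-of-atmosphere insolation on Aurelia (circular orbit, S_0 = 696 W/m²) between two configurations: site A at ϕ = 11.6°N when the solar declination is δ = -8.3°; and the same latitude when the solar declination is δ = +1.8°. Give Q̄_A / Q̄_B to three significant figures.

— Configuration A (ϕ=+11.6°):
cos h₀ = −tan(+11.6°) tan(-8.300°) = 0.0299, h₀ = 1.5408 rad.
Bracket: h₀ sin ϕ sin δ + cos ϕ cos δ sin h₀ = 1.5408×0.20108×-0.14436 + 0.97958×0.98953×0.99955 = -0.044726 + 0.968888 = 0.924162.
Q̄ = (S_0/π) × [bracket] = (696/π) × 0.924162 = 204.74 W/m².
— Configuration B (ϕ=+11.6°):
cos h₀ = −tan(+11.6°) tan(+1.800°) = -0.0065, h₀ = 1.5772 rad.
Bracket: h₀ sin ϕ sin δ + cos ϕ cos δ sin h₀ = 1.5772×0.20108×0.03141 + 0.97958×0.99951×0.99998 = 0.009961 + 0.979080 = 0.989041.
Q̄ = (S_0/π) × [bracket] = (696/π) × 0.989041 = 219.12 W/m².
Ratio Q̄_A / Q̄_B = 204.74 / 219.12 = 0.9344.

Q̄_A / Q̄_B ≈ 0.934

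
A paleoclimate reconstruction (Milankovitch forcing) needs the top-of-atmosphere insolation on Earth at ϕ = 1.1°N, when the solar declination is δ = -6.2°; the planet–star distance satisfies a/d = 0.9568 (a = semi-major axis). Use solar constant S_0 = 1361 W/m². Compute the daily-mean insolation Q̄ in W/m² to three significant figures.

cos h₀ = −tan(+1.1°) tan(-6.200°) = 0.0021, h₀ = 1.5687 rad.
Bracket: h₀ sin ϕ sin δ + cos ϕ cos δ sin h₀ = 1.5687×0.01920×-0.10800 + 0.99982×0.99415×1.00000 = -0.003253 + 0.993971 = 0.990718.
Inverse-square distance factor (a/d)² = 0.9568² = 0.915466.
Q̄ = (S_0/π) × 0.915466 × [bracket] = (1361/π) × 0.915466 × 0.990718 = 392.9 W/m².

Q̄ ≈ 393 W/m²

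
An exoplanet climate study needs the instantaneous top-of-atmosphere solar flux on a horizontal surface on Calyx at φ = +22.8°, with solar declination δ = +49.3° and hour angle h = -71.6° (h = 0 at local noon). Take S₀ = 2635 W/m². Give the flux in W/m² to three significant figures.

cos θ_z = sin φ sin δ + cos φ cos δ cos h = 0.293789 + 0.189751 = 0.483540.
Flux = S₀ · cos θ_z = 2635 × 0.483540 = 1274 W/m².

1.27e+03 W/m²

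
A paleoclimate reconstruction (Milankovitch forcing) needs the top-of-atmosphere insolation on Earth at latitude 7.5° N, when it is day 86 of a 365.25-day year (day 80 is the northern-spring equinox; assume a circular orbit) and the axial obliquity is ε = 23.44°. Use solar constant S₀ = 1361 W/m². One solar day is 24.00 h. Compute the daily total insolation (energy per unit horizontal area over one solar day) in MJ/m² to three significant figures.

37.4 MJ/m²

Solar longitude: λ_s = 360° × (86 − 80)/365.25 = 5.914°.
sin δ = sin 23.44° × sin 5.914° = 0.04098, so δ = +2.349°.
cos H₀ = −tan(+7.5°) tan(+2.349°) = -0.0054, H₀ = 1.5762 rad.
Bracket: H₀ sin φ sin δ + cos φ cos δ sin H₀ = 1.5762×0.13053×0.04098 + 0.99144×0.99916×0.99999 = 0.008431 + 0.990597 = 0.999028.
Q̄ = (S₀/π) × [bracket] = (1361/π) × 0.999028 = 432.80 W/m².
Daily total = Q̄ × 24.00 h × 3600 s/h = 432.80 × 24.00 × 3600 / 10⁶ = 37.39 MJ/m².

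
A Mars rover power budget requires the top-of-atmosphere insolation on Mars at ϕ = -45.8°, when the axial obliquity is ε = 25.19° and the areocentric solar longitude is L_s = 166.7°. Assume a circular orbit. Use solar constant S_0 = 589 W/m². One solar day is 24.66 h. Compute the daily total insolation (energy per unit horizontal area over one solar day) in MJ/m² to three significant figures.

9.77 MJ/m²

sin δ = sin 25.19° × sin 166.7° = 0.09791, so δ = +5.619°.
cos h₀ = −tan(-45.8°) tan(+5.619°) = 0.1012, h₀ = 1.4694 rad.
Bracket: h₀ sin ϕ sin δ + cos ϕ cos δ sin h₀ = 1.4694×-0.71691×0.09791 + 0.69717×0.99519×0.99487 = -0.103141 + 0.690257 = 0.587116.
Q̄ = (S_0/π) × [bracket] = (589/π) × 0.587116 = 110.08 W/m².
Daily total = Q̄ × 24.66 h × 3600 s/h = 110.08 × 24.66 × 3600 / 10⁶ = 9.772 MJ/m².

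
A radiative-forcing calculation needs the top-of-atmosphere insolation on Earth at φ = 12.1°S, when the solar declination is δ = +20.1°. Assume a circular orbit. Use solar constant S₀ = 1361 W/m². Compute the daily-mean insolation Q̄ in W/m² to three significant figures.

Q̄ ≈ 350 W/m²

cos H₀ = −tan(-12.1°) tan(+20.100°) = 0.0785, H₀ = 1.4923 rad.
Bracket: H₀ sin φ sin δ + cos φ cos δ sin H₀ = 1.4923×-0.20962×0.34366 + 0.97778×0.93909×0.99692 = -0.107502 + 0.915395 = 0.807893.
Q̄ = (S₀/π) × [bracket] = (1361/π) × 0.807893 = 350.0 W/m².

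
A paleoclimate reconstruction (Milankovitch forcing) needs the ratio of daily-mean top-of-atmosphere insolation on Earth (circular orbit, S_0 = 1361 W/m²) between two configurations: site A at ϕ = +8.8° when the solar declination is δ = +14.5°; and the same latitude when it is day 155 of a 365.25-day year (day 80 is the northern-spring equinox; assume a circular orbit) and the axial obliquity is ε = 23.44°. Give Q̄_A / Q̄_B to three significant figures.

Q̄_A / Q̄_B ≈ 1.01

— Configuration A (ϕ=+8.8°):
cos h₀ = −tan(+8.8°) tan(+14.500°) = -0.0400, h₀ = 1.6108 rad.
Bracket: h₀ sin ϕ sin δ + cos ϕ cos δ sin h₀ = 1.6108×0.15299×0.25038 + 0.98823×0.96815×0.99920 = 0.061703 + 0.955989 = 1.017692.
Q̄ = (S_0/π) × [bracket] = (1361/π) × 1.017692 = 440.88 W/m².
— Configuration B (ϕ=+8.8°):
Solar longitude: L_s = 360° × (155 − 80)/365.25 = 73.922°.
sin δ = sin 23.44° × sin 73.922° = 0.38223, so δ = +22.472°.
cos h₀ = −tan(+8.8°) tan(+22.472°) = -0.0640, h₀ = 1.6349 rad.
Bracket: h₀ sin ϕ sin δ + cos ϕ cos δ sin h₀ = 1.6349×0.15299×0.38223 + 0.98823×0.92407×0.99795 = 0.095605 + 0.911322 = 1.006927.
Q̄ = (S_0/π) × [bracket] = (1361/π) × 1.006927 = 436.22 W/m².
Ratio Q̄_A / Q̄_B = 440.88 / 436.22 = 1.011.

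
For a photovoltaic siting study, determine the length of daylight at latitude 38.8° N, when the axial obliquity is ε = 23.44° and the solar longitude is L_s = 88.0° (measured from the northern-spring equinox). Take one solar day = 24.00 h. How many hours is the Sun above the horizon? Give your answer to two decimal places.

Solar declination: sin δ = sin ε · sin L_s = sin 23.44° × sin 88.0° = 0.39755, so δ = +23.425°.
cos h₀ = −tan ϕ · tan δ = −tan(+38.8°) × tan(+23.425°) = -0.3483, so h₀ = 1.9266 rad = 110.39°.
Daylight = 2h₀/(2π) × 24.00 h = (1.9266/π) × 24.00 = 14.72 h.

14.72 h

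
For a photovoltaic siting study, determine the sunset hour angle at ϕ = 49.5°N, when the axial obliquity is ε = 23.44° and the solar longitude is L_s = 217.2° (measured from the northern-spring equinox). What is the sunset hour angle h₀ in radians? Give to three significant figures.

h₀ = 1.28 rad

Solar declination: sin δ = sin ε · sin L_s = sin 23.44° × sin 217.2° = -0.24050, so δ = -13.916°.
cos h₀ = −tan ϕ · tan δ = −tan(+49.5°) × tan(-13.916°) = 0.2901, so h₀ = 1.2765 rad = 73.14°.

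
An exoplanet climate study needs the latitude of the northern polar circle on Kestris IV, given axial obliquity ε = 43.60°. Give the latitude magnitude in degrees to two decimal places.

The polar circle is the lowest latitude that experiences at least one full rotation of continuous daylight at the northern-summer solstice; it lies at |ϕ| = 90° − ε = 90° − 43.60° = 46.40°.

46.40°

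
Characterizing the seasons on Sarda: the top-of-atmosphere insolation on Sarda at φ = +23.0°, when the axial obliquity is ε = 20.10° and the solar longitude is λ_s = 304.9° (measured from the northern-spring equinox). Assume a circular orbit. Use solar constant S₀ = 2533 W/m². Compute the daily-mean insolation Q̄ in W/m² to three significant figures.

Q̄ ≈ 578 W/m²

Solar declination: sin δ = sin ε · sin λ_s = sin 20.10° × sin 304.9° = -0.28185, so δ = -16.371°.
cos H₀ = −tan(+23.0°) tan(-16.371°) = 0.1247, H₀ = 1.4458 rad.
Bracket: H₀ sin φ sin δ + cos φ cos δ sin H₀ = 1.4458×0.39073×-0.28185 + 0.92050×0.95946×0.99220 = -0.159222 + 0.876294 = 0.717072.
Q̄ = (S₀/π) × [bracket] = (2533/π) × 0.717072 = 578.2 W/m².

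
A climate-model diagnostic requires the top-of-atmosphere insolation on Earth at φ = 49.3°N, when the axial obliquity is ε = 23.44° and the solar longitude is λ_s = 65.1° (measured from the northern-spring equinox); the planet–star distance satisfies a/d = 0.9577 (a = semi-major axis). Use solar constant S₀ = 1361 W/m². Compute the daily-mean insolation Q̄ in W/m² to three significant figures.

Solar declination: sin δ = sin ε · sin λ_s = sin 23.44° × sin 65.1° = 0.36081, so δ = +21.150°.
cos H₀ = −tan(+49.3°) tan(+21.150°) = -0.4498, H₀ = 2.0373 rad.
Bracket: H₀ sin φ sin δ + cos φ cos δ sin H₀ = 2.0373×0.75813×0.36081 + 0.65210×0.93264×0.89314 = 0.557285 + 0.543185 = 1.100470.
Inverse-square distance factor (a/d)² = 0.9577² = 0.917189.
Q̄ = (S₀/π) × 0.917189 × [bracket] = (1361/π) × 0.917189 × 1.100470 = 437.3 W/m².

Q̄ ≈ 437 W/m²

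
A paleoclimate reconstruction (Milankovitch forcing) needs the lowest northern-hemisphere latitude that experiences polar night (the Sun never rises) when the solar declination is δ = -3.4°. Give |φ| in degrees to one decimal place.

Polar night requires cos H₀ = −tan φ tan δ ≥ 1, i.e. tan φ tan δ ≤ −1.
The boundary is |tan φ| · |tan δ| = 1, so |φ| = 90° − |δ| = 90° − 3.4° = 86.6° in the northern hemisphere.

|φ| = 86.6°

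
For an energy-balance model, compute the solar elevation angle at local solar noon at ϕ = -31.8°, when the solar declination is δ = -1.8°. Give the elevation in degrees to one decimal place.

At local noon the hour angle is zero, so the zenith angle equals |ϕ − δ| = |-31.8° − (-1.800°)| = 30.000°.
Elevation = 90° − 30.000° = 60.0°.

60.0°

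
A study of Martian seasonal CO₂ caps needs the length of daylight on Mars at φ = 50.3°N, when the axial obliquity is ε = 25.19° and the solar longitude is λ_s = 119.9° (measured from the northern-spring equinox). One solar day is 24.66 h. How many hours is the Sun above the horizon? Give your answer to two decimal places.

Solar declination: sin δ = sin ε · sin λ_s = sin 25.19° × sin 119.9° = 0.36897, so δ = +21.652°.
cos H₀ = −tan φ · tan δ = −tan(+50.3°) × tan(+21.652°) = -0.4782, so H₀ = 2.0694 rad = 118.57°.
Daylight = 2H₀/(2π) × 24.66 h = (2.0694/π) × 24.66 = 16.24 h.

16.24 h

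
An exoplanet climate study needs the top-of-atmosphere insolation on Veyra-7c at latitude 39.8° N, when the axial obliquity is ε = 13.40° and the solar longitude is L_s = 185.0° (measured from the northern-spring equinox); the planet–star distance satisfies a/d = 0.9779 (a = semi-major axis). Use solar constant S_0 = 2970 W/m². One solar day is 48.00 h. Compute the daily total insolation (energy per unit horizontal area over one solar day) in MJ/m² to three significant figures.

117 MJ/m²

Solar declination: sin δ = sin ε · sin L_s = sin 13.40° × sin 185.0° = -0.02020, so δ = -1.157°.
cos h₀ = −tan(+39.8°) tan(-1.157°) = 0.0168, h₀ = 1.5540 rad.
Bracket: h₀ sin ϕ sin δ + cos ϕ cos δ sin h₀ = 1.5540×0.64011×-0.02020 + 0.76828×0.99980×0.99986 = -0.020094 + 0.768019 = 0.747925.
Inverse-square distance factor (a/d)² = 0.9779² = 0.956288.
Q̄ = (S_0/π) × 0.956288 × [bracket] = (2970/π) × 0.956288 × 0.747925 = 676.17 W/m².
Daily total = Q̄ × 48.00 h × 3600 s/h = 676.17 × 48.00 × 3600 / 10⁶ = 116.8 MJ/m².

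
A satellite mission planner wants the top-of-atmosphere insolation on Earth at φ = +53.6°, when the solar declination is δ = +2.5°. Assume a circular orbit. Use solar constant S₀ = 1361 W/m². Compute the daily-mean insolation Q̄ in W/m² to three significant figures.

Q̄ ≈ 281 W/m²

cos H₀ = −tan(+53.6°) tan(+2.500°) = -0.0592, H₀ = 1.6301 rad.
Bracket: H₀ sin φ sin δ + cos φ cos δ sin H₀ = 1.6301×0.80489×0.04362 + 0.59342×0.99905×0.99824 = 0.057232 + 0.591813 = 0.649045.
Q̄ = (S₀/π) × [bracket] = (1361/π) × 0.649045 = 281.2 W/m².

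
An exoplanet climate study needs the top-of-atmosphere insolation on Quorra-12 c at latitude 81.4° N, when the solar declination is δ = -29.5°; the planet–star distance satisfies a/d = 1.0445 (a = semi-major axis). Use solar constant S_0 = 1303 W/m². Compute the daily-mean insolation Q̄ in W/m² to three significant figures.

Q̄ ≈ 0.00 W/m²

cos h₀ = −tan(+81.4°) tan(-29.500°) = 3.7410 ≥ 1 ⇒ polar night, h₀ = 0 and Q̄ = 0.
Inverse-square distance factor (a/d)² = 1.0445² = 1.090980.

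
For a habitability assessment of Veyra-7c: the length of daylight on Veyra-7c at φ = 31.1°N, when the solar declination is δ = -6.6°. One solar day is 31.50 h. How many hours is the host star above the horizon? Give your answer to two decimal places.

cos H₀ = −tan φ · tan δ = −tan(+31.1°) × tan(-6.600°) = 0.0698, so H₀ = 1.5009 rad = 86.00°.
Daylight = 2H₀/(2π) × 31.50 h = (1.5009/π) × 31.50 = 15.05 h.

15.05 h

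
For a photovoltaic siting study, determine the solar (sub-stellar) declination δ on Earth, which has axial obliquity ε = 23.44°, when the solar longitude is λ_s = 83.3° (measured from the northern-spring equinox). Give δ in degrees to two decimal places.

sin δ = sin ε · sin λ_s = sin 23.44° × sin 83.3° = 0.395072.
δ = arcsin(0.395072) = +23.27°.

δ = +23.27°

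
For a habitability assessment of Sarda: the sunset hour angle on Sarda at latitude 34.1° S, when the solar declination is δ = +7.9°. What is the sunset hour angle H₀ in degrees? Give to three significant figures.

cos H₀ = −tan φ · tan δ = −tan(-34.1°) × tan(+7.900°) = 0.0939, so H₀ = 1.4767 rad = 84.61°.

H₀ = 84.6°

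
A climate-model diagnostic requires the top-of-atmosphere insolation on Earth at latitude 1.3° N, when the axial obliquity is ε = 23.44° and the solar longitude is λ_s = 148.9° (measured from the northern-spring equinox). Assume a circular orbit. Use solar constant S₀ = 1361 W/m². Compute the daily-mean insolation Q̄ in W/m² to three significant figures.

Q̄ ≈ 427 W/m²

Solar declination: sin δ = sin ε · sin λ_s = sin 23.44° × sin 148.9° = 0.20547, so δ = +11.857°.
cos H₀ = −tan(+1.3°) tan(+11.857°) = -0.0048, H₀ = 1.5756 rad.
Bracket: H₀ sin φ sin δ + cos φ cos δ sin H₀ = 1.5756×0.02269×0.20547 + 0.99974×0.97866×0.99999 = 0.007346 + 0.978396 = 0.985742.
Q̄ = (S₀/π) × [bracket] = (1361/π) × 0.985742 = 427.0 W/m².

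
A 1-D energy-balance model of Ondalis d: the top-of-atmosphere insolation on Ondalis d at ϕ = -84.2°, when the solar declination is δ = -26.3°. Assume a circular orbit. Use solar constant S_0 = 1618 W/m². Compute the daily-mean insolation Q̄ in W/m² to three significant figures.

cos h₀ = −tan(-84.2°) tan(-26.300°) = -4.8656 ≤ −1 ⇒ polar day, h₀ = π.
Bracket: h₀ sin ϕ sin δ + cos ϕ cos δ sin h₀ = 3.1416×-0.99488×-0.44307 + 0.10106×0.89649×0.00000 = 1.384822 + 0.000000 = 1.384822.
Q̄ = (S_0/π) × [bracket] = (1618/π) × 1.384822 = 713.2 W/m².

Q̄ ≈ 713 W/m²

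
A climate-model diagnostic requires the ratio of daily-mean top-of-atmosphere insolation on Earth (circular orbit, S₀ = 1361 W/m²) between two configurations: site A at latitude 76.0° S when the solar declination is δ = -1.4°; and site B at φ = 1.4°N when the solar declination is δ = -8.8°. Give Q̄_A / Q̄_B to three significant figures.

Q̄_A / Q̄_B ≈ 0.285

— Configuration A (φ=-76.0°):
cos H₀ = −tan(-76.0°) tan(-1.400°) = -0.0980, H₀ = 1.6690 rad.
Bracket: H₀ sin φ sin δ + cos φ cos δ sin H₀ = 1.6690×-0.97030×-0.02443 + 0.24192×0.99970×0.99518 = 0.039563 + 0.240682 = 0.280245.
Q̄ = (S₀/π) × [bracket] = (1361/π) × 0.280245 = 121.41 W/m².
— Configuration B (φ=+1.4°):
cos H₀ = −tan(+1.4°) tan(-8.800°) = 0.0038, H₀ = 1.5670 rad.
Bracket: H₀ sin φ sin δ + cos φ cos δ sin H₀ = 1.5670×0.02443×-0.15299 + 0.99970×0.98823×0.99999 = -0.005857 + 0.987924 = 0.982067.
Q̄ = (S₀/π) × [bracket] = (1361/π) × 0.982067 = 425.45 W/m².
Ratio Q̄_A / Q̄_B = 121.41 / 425.45 = 0.2854.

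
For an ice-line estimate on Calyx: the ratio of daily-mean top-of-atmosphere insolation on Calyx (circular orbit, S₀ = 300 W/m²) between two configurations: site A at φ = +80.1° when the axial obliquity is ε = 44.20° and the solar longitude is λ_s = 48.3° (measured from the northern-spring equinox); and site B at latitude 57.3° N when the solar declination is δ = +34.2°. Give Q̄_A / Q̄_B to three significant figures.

— Configuration A (φ=+80.1°):
Solar declination: sin δ = sin ε · sin λ_s = sin 44.20° × sin 48.3° = 0.52053, so δ = +31.368°.
cos H₀ = −tan(+80.1°) tan(+31.368°) = -3.4930 ≤ −1 ⇒ polar day, H₀ = π.
Bracket: H₀ sin φ sin δ + cos φ cos δ sin H₀ = 3.1416×0.98511×0.52053 + 0.17193×0.85384×0.00000 = 1.610947 + 0.000000 = 1.610947.
Q̄ = (S₀/π) × [bracket] = (300/π) × 1.610947 = 153.83 W/m².
— Configuration B (φ=+57.3°):
cos H₀ = −tan(+57.3°) tan(+34.200°) = -1.0586 ≤ −1 ⇒ polar day, H₀ = π.
Bracket: H₀ sin φ sin δ + cos φ cos δ sin H₀ = 3.1416×0.84151×0.56208 + 0.54024×0.82708×0.00000 = 1.485964 + 0.000000 = 1.485964.
Q̄ = (S₀/π) × [bracket] = (300/π) × 1.485964 = 141.90 W/m².
Ratio Q̄_A / Q̄_B = 153.83 / 141.90 = 1.084.

Q̄_A / Q̄_B ≈ 1.08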